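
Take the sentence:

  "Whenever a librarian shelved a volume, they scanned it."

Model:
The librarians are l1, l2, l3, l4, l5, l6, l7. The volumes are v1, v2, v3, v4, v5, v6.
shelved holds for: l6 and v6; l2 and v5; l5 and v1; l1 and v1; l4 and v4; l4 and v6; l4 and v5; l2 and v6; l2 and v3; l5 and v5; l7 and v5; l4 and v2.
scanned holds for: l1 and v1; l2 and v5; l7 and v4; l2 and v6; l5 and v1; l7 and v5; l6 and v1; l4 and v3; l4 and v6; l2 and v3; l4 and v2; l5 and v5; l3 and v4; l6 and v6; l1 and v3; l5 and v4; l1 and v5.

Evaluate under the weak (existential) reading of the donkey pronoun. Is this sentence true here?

"it" takes "a volume" as antecedent — a donkey pronoun bound across the clause boundary.
Weak reading: every librarian l with some shelved-volume has at least one shelved-volume v such that scanned(l,v).
Per librarian: l1:✓  l2:✓  l4:✓  l5:✓  l6:✓  l7:✓
Every librarian in the restrictor has a witness.

True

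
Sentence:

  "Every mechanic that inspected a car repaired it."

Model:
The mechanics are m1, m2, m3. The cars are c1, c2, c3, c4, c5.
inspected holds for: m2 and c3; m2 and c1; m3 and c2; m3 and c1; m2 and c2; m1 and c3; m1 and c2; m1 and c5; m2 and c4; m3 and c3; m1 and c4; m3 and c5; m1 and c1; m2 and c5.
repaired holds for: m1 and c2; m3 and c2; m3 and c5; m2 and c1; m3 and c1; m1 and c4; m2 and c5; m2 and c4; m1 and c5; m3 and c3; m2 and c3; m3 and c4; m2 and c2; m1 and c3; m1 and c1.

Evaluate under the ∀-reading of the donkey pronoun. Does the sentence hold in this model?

True

"it" takes "a car" as antecedent — a donkey pronoun bound across the clause boundary.
Strong reading: for every (m,c) with inspected(m,c), repaired(m,c).
Restrictor pairs: (m1,c1) ✓  (m1,c2) ✓  (m1,c3) ✓  (m1,c4) ✓  (m1,c5) ✓  (m2,c1) ✓  (m2,c2) ✓  (m2,c3) ✓  (m2,c4) ✓  (m2,c5) ✓  (m3,c1) ✓  (m3,c2) ✓  (m3,c3) ✓  (m3,c5) ✓
Every restrictor pair satisfies the scope.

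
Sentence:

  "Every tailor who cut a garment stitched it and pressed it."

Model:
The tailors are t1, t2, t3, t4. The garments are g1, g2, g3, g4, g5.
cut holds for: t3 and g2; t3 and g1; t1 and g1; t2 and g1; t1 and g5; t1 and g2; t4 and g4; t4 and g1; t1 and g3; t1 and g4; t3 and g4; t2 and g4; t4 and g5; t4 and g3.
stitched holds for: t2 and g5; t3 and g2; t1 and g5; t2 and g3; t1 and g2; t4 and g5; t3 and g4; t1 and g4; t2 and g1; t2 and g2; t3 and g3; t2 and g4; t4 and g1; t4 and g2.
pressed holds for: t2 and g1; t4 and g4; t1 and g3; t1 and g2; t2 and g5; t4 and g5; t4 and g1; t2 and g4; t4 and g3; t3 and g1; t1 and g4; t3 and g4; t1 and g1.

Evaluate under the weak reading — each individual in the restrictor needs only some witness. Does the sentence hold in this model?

True

"it" takes "a garment" as antecedent — a donkey pronoun bound across the clause boundary.
Weak reading: every tailor t with some cut-garment has at least one cut-garment g such that stitched(t,g) ∧ pressed(t,g).
Per tailor: t1:✓  t2:✓  t3:✓  t4:✓
Every tailor in the restrictor has a witness.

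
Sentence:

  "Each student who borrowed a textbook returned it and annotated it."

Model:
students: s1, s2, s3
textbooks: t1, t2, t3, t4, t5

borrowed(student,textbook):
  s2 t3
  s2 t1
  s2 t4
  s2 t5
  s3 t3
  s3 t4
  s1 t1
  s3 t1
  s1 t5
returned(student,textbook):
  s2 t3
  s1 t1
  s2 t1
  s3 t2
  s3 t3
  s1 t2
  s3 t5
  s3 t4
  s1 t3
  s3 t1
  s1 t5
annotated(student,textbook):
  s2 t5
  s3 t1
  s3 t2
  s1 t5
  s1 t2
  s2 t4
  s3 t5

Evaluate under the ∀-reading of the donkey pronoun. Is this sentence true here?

False

"it" takes "a textbook" as antecedent — a donkey pronoun bound across the clause boundary.
Strong reading: for every (s,t) with borrowed(s,t), returned(s,t) ∧ annotated(s,t).
Restrictor pairs: (s1,t1) ✗  (s1,t5) ✓  (s2,t1) ✗  (s2,t3) ✗  (s2,t4) ✗  (s2,t5) ✗  (s3,t1) ✓  (s3,t3) ✗  (s3,t4) ✗
Counterexample: (s1,t1) is in borrowed but fails the scope.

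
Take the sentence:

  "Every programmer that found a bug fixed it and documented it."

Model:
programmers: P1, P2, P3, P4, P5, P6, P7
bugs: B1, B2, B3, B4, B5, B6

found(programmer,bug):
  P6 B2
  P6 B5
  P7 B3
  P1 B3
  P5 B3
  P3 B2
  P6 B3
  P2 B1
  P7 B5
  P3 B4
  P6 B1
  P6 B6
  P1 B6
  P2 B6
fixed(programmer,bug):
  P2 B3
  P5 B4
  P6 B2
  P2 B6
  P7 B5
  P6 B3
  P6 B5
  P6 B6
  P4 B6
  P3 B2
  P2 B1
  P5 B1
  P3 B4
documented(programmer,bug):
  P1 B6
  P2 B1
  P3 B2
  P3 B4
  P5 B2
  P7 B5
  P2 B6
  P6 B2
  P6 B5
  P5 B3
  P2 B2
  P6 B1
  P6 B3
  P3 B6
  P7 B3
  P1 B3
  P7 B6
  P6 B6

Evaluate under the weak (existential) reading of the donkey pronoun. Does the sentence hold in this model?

False

"it" takes "a bug" as antecedent — a donkey pronoun bound across the clause boundary.
Weak reading: every programmer p with some found-bug has at least one found-bug b such that fixed(p,b) ∧ documented(p,b).
Per programmer: P1:✗  P2:✓  P3:✓  P5:✗  P6:✓  P7:✓
P1 has no witness among its found-bugs.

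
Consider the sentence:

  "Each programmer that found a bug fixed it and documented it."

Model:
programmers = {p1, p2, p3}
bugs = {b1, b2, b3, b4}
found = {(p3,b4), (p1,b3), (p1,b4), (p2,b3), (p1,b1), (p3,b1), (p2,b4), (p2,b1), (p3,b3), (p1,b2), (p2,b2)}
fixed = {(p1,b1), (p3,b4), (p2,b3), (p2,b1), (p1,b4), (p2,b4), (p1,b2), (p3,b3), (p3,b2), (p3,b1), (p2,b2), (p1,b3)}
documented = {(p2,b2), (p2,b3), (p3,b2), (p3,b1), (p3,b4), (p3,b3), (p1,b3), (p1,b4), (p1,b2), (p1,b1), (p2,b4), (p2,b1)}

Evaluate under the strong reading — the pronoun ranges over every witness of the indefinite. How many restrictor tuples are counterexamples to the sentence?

0

"it" takes "a bug" as antecedent — a donkey pronoun bound across the clause boundary.
Strong reading: for every (p,b) with found(p,b), fixed(p,b) ∧ documented(p,b).
Restrictor pairs: (p1,b1) ✓  (p1,b2) ✓  (p1,b3) ✓  (p1,b4) ✓  (p2,b1) ✓  (p2,b2) ✓  (p2,b3) ✓  (p2,b4) ✓  (p3,b1) ✓  (p3,b3) ✓  (p3,b4) ✓
Counterexamples (restrictor pairs failing the scope): 0.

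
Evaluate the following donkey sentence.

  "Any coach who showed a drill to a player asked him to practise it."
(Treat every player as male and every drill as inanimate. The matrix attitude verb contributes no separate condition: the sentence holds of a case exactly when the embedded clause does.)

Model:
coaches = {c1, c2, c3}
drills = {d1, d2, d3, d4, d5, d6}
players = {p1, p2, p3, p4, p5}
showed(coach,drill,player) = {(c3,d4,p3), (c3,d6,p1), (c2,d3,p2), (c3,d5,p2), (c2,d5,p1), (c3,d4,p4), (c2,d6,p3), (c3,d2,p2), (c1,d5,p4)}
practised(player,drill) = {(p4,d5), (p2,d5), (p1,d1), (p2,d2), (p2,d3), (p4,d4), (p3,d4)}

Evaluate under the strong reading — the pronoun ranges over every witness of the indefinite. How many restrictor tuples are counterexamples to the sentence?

3

"him" takes "a player" as antecedent and "it" takes "a drill"; both are donkey pronouns co-varying with the restrictor.
Strong reading: for every (c,d,p) with showed(c,d,p), practised(p,d).
Restrictor triples: (c1,d5,p4)→practised(p4,d5) ✓  (c2,d3,p2)→practised(p2,d3) ✓  (c2,d5,p1)→practised(p1,d5) ✗  (c2,d6,p3)→practised(p3,d6) ✗  (c3,d2,p2)→practised(p2,d2) ✓  (c3,d4,p3)→practised(p3,d4) ✓  (c3,d4,p4)→practised(p4,d4) ✓  (c3,d5,p2)→practised(p2,d5) ✓  (c3,d6,p1)→practised(p1,d6) ✗
Counterexamples (restrictor triples failing the scope): 3.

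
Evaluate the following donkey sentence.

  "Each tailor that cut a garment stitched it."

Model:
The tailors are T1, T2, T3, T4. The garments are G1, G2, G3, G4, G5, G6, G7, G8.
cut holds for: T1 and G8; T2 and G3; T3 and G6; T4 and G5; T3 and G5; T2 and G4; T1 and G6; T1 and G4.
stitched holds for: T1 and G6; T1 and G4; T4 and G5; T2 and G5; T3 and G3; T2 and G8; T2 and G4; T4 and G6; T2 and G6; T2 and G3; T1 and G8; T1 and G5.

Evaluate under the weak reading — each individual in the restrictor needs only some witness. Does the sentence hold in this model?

"it" takes "a garment" as antecedent — a donkey pronoun bound across the clause boundary.
Weak reading: every tailor t with some cut-garment has at least one cut-garment g such that stitched(t,g).
Per tailor: T1:✓  T2:✓  T3:✗  T4:✓
T3 has no witness among its cut-garments.

False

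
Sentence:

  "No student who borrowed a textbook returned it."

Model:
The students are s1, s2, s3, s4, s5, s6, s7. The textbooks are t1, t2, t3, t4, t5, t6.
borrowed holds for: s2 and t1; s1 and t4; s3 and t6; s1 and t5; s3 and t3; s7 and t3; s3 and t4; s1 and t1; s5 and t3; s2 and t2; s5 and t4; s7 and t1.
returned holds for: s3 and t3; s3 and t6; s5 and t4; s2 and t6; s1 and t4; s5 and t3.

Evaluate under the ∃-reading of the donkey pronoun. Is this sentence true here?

False

"it" takes "a textbook" as antecedent — a donkey pronoun bound across the clause boundary.
Truth condition: for no (s,t) with borrowed(s,t) does returned(s,t) hold.
Restrictor pairs — does the scope hold? (s1,t1):fails  (s1,t4):holds  (s1,t5):fails  (s2,t1):fails  (s2,t2):fails  (s3,t3):holds  (s3,t4):fails  (s3,t6):holds  (s5,t3):holds  (s5,t4):holds  (s7,t1):fails  (s7,t3):fails
Scope holds for 5 pair(s), so the sentence is false.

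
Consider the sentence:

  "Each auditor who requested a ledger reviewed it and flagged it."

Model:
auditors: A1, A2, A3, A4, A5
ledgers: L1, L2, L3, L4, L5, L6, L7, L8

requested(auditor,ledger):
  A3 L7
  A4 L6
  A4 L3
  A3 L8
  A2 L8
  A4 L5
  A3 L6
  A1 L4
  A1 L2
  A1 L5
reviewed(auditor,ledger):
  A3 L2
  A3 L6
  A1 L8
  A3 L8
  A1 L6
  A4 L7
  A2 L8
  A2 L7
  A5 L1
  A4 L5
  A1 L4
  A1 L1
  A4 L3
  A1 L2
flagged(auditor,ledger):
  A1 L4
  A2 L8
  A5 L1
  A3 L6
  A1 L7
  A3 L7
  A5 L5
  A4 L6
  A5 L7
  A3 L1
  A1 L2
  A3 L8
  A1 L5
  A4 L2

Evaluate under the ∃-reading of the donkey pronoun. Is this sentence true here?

"it" takes "a ledger" as antecedent — a donkey pronoun bound across the clause boundary.
Weak reading: every auditor a with some requested-ledger has at least one requested-ledger l such that reviewed(a,l) ∧ flagged(a,l).
Per auditor: A1:✓  A2:✓  A3:✓  A4:✗
A4 has no witness among its requested-ledgers.

False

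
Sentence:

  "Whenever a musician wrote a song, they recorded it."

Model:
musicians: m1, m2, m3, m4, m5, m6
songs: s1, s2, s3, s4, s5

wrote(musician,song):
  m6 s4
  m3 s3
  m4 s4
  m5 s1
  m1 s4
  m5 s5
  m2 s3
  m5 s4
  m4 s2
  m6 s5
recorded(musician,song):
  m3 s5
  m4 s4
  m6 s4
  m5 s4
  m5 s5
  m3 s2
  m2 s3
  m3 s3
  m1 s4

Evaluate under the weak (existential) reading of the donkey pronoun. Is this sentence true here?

True

"it" takes "a song" as antecedent — a donkey pronoun bound across the clause boundary.
Weak reading: every musician m with some wrote-song has at least one wrote-song s such that recorded(m,s).
Per musician: m1:✓  m2:✓  m3:✓  m4:✓  m5:✓  m6:✓
Every musician in the restrictor has a witness.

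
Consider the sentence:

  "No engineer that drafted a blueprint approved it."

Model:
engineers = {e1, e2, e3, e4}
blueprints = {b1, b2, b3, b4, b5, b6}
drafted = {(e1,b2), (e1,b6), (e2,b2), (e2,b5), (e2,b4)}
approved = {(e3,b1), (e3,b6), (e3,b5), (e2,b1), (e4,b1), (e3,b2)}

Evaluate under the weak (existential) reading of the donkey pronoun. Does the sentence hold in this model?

True

"it" takes "a blueprint" as antecedent — a donkey pronoun bound across the clause boundary.
Truth condition: for no (e,b) with drafted(e,b) does approved(e,b) hold.
Restrictor pairs — does the scope hold? (e1,b2):fails  (e1,b6):fails  (e2,b2):fails  (e2,b4):fails  (e2,b5):fails
Scope holds for no restrictor pair, so the sentence is true.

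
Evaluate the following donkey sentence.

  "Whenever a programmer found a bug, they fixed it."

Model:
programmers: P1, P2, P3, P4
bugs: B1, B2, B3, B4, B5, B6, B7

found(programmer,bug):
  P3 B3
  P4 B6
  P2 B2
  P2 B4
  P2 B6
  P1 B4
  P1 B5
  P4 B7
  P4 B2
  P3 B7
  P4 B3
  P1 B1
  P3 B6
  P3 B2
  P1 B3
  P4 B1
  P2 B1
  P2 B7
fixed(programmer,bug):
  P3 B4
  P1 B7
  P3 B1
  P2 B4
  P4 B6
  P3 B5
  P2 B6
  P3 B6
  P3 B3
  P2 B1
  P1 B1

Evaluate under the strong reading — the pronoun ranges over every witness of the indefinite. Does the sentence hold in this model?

False

"it" takes "a bug" as antecedent — a donkey pronoun bound across the clause boundary.
Strong reading: for every (p,b) with found(p,b), fixed(p,b).
Restrictor pairs: (P1,B1) ✓  (P1,B3) ✗  (P1,B4) ✗  (P1,B5) ✗  (P2,B1) ✓  (P2,B2) ✗  (P2,B4) ✓  (P2,B6) ✓  (P2,B7) ✗  (P3,B2) ✗  (P3,B3) ✓  (P3,B6) ✓  (P3,B7) ✗  (P4,B1) ✗  (P4,B2) ✗  (P4,B3) ✗  (P4,B6) ✓  (P4,B7) ✗
Counterexample: (P1,B3) is in found but fails the scope.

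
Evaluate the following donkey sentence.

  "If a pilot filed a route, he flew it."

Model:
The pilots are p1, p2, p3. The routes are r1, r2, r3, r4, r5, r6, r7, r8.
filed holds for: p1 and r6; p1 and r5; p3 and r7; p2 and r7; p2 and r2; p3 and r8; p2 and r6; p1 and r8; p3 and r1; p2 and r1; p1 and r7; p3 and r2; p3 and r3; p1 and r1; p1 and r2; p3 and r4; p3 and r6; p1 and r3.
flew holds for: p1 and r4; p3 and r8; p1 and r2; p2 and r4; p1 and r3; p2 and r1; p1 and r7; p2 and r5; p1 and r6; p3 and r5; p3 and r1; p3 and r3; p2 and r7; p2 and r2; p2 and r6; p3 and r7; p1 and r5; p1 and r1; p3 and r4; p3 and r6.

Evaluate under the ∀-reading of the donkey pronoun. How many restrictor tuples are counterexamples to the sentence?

"it" takes "a route" as antecedent — a donkey pronoun bound across the clause boundary.
Strong reading: for every (p,r) with filed(p,r), flew(p,r).
Restrictor pairs: (p1,r1) ✓  (p1,r2) ✓  (p1,r3) ✓  (p1,r5) ✓  (p1,r6) ✓  (p1,r7) ✓  (p1,r8) ✗  (p2,r1) ✓  (p2,r2) ✓  (p2,r6) ✓  (p2,r7) ✓  (p3,r1) ✓  (p3,r2) ✗  (p3,r3) ✓  (p3,r4) ✓  (p3,r6) ✓  (p3,r7) ✓  (p3,r8) ✓
Counterexamples (restrictor pairs failing the scope): 2.

2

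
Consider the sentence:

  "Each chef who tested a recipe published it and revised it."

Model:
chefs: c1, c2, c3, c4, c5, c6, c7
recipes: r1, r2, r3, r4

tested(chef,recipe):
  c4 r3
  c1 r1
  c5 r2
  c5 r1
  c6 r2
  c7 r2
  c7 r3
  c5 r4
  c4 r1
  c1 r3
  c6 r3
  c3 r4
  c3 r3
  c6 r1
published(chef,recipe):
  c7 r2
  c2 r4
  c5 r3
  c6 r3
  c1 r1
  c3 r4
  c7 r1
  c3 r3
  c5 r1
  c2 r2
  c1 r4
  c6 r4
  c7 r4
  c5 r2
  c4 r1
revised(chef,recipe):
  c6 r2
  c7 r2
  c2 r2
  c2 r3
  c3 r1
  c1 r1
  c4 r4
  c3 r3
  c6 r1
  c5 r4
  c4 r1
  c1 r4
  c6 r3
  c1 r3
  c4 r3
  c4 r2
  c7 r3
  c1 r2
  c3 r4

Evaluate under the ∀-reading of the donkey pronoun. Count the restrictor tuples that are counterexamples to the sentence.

8

"it" takes "a recipe" as antecedent — a donkey pronoun bound across the clause boundary.
Strong reading: for every (c,r) with tested(c,r), published(c,r) ∧ revised(c,r).
Restrictor pairs: (c1,r1) ✓  (c1,r3) ✗  (c3,r3) ✓  (c3,r4) ✓  (c4,r1) ✓  (c4,r3) ✗  (c5,r1) ✗  (c5,r2) ✗  (c5,r4) ✗  (c6,r1) ✗  (c6,r2) ✗  (c6,r3) ✓  (c7,r2) ✓  (c7,r3) ✗
Counterexamples (restrictor pairs failing the scope): 8.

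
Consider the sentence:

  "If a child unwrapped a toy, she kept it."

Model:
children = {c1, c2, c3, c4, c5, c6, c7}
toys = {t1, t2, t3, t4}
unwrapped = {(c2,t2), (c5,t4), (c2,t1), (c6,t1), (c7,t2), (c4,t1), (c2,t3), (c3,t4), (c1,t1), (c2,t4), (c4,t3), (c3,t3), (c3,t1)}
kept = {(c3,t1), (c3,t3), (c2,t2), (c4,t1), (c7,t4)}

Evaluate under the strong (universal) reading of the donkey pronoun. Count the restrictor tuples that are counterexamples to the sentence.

9

"it" takes "a toy" as antecedent — a donkey pronoun bound across the clause boundary.
Strong reading: for every (c,t) with unwrapped(c,t), kept(c,t).
Restrictor pairs: (c1,t1) ✗  (c2,t1) ✗  (c2,t2) ✓  (c2,t3) ✗  (c2,t4) ✗  (c3,t1) ✓  (c3,t3) ✓  (c3,t4) ✗  (c4,t1) ✓  (c4,t3) ✗  (c5,t4) ✗  (c6,t1) ✗  (c7,t2) ✗
Counterexamples (restrictor pairs failing the scope): 9.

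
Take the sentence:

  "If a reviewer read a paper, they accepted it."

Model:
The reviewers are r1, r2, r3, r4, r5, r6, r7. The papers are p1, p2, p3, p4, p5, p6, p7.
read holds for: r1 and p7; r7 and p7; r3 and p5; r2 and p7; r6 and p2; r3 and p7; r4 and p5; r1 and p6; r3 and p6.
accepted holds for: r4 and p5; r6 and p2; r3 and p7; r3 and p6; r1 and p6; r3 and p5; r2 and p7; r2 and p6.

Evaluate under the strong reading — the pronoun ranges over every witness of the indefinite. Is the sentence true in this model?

False

"it" takes "a paper" as antecedent — a donkey pronoun bound across the clause boundary.
Strong reading: for every (r,p) with read(r,p), accepted(r,p).
Restrictor pairs: (r1,p6) ✓  (r1,p7) ✗  (r2,p7) ✓  (r3,p5) ✓  (r3,p6) ✓  (r3,p7) ✓  (r4,p5) ✓  (r6,p2) ✓  (r7,p7) ✗
Counterexample: (r1,p7) is in read but fails the scope.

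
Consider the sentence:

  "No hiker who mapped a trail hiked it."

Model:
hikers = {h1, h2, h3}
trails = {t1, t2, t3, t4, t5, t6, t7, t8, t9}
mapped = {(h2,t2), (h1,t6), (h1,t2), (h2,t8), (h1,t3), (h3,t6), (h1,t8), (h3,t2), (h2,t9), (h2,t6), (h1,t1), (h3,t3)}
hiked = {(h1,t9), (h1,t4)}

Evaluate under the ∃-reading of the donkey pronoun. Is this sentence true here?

True

"it" takes "a trail" as antecedent — a donkey pronoun bound across the clause boundary.
Truth condition: for no (h,t) with mapped(h,t) does hiked(h,t) hold.
Restrictor pairs — does the scope hold? (h1,t1):fails  (h1,t2):fails  (h1,t3):fails  (h1,t6):fails  (h1,t8):fails  (h2,t2):fails  (h2,t6):fails  (h2,t8):fails  (h2,t9):fails  (h3,t2):fails  (h3,t3):fails  (h3,t6):fails
Scope holds for no restrictor pair, so the sentence is true.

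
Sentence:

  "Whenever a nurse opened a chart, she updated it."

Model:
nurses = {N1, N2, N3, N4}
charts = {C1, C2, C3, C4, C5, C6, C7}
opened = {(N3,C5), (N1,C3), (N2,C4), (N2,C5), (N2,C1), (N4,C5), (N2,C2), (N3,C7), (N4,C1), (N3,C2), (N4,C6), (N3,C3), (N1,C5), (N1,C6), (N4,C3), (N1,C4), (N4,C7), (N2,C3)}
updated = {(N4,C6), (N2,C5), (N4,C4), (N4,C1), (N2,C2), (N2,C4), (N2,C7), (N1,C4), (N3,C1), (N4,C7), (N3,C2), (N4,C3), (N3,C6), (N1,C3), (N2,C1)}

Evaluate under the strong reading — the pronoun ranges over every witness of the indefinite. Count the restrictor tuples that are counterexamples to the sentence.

7

"it" takes "a chart" as antecedent — a donkey pronoun bound across the clause boundary.
Strong reading: for every (n,c) with opened(n,c), updated(n,c).
Restrictor pairs: (N1,C3) ✓  (N1,C4) ✓  (N1,C5) ✗  (N1,C6) ✗  (N2,C1) ✓  (N2,C2) ✓  (N2,C3) ✗  (N2,C4) ✓  (N2,C5) ✓  (N3,C2) ✓  (N3,C3) ✗  (N3,C5) ✗  (N3,C7) ✗  (N4,C1) ✓  (N4,C3) ✓  (N4,C5) ✗  (N4,C6) ✓  (N4,C7) ✓
Counterexamples (restrictor pairs failing the scope): 7.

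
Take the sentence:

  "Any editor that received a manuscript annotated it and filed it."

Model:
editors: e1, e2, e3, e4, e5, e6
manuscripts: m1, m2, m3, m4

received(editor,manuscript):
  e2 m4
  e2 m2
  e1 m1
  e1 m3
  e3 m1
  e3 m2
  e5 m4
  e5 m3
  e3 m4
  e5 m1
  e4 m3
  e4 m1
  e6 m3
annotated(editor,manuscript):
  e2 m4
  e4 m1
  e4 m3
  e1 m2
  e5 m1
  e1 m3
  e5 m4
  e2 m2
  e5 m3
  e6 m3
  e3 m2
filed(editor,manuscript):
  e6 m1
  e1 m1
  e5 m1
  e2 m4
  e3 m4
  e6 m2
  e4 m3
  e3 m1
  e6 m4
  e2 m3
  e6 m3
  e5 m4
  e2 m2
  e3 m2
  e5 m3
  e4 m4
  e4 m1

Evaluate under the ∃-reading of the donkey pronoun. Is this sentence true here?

False

"it" takes "a manuscript" as antecedent — a donkey pronoun bound across the clause boundary.
Weak reading: every editor e with some received-manuscript has at least one received-manuscript m such that annotated(e,m) ∧ filed(e,m).
Per editor: e1:✗  e2:✓  e3:✓  e4:✓  e5:✓  e6:✓
e1 has no witness among its received-manuscripts.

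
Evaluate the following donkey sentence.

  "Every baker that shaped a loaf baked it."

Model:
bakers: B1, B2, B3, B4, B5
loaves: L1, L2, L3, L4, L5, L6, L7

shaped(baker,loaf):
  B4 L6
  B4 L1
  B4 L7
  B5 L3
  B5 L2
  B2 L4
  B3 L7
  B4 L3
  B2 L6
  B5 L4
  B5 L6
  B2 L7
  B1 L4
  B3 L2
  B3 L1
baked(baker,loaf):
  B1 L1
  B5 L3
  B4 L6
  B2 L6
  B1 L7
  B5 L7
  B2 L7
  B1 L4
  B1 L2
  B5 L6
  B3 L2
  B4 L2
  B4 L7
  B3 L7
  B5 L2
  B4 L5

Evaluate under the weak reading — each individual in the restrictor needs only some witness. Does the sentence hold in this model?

"it" takes "a loaf" as antecedent — a donkey pronoun bound across the clause boundary.
Weak reading: every baker b with some shaped-loaf has at least one shaped-loaf l such that baked(b,l).
Per baker: B1:✓  B2:✓  B3:✓  B4:✓  B5:✓
Every baker in the restrictor has a witness.

True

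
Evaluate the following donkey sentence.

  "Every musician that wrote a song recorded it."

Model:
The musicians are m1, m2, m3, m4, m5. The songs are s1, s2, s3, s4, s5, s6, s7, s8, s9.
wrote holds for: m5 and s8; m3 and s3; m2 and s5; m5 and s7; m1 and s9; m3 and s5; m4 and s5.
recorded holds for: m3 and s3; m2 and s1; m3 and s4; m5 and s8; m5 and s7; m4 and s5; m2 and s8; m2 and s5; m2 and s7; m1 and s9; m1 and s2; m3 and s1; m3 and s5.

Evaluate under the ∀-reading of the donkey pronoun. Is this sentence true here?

"it" takes "a song" as antecedent — a donkey pronoun bound across the clause boundary.
Strong reading: for every (m,s) with wrote(m,s), recorded(m,s).
Restrictor pairs: (m1,s9) ✓  (m2,s5) ✓  (m3,s3) ✓  (m3,s5) ✓  (m4,s5) ✓  (m5,s7) ✓  (m5,s8) ✓
Every restrictor pair satisfies the scope.

True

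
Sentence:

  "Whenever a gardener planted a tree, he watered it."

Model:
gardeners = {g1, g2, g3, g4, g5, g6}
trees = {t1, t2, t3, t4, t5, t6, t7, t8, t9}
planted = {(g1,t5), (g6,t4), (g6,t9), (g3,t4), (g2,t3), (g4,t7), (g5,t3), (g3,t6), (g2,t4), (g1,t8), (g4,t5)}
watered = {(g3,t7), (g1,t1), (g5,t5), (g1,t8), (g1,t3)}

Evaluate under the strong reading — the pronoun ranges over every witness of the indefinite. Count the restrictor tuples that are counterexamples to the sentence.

"it" takes "a tree" as antecedent — a donkey pronoun bound across the clause boundary.
Strong reading: for every (g,t) with planted(g,t), watered(g,t).
Restrictor pairs: (g1,t5) ✗  (g1,t8) ✓  (g2,t3) ✗  (g2,t4) ✗  (g3,t4) ✗  (g3,t6) ✗  (g4,t5) ✗  (g4,t7) ✗  (g5,t3) ✗  (g6,t4) ✗  (g6,t9) ✗
Counterexamples (restrictor pairs failing the scope): 10.

10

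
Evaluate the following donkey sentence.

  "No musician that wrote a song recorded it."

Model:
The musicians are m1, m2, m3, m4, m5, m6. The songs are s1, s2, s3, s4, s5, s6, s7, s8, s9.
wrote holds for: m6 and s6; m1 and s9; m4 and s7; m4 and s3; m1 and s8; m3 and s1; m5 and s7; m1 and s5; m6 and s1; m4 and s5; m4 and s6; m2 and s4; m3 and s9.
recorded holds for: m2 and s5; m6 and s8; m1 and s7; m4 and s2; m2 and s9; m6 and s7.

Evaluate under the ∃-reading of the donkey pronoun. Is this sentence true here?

"it" takes "a song" as antecedent — a donkey pronoun bound across the clause boundary.
Truth condition: for no (m,s) with wrote(m,s) does recorded(m,s) hold.
Restrictor pairs — does the scope hold? (m1,s5):fails  (m1,s8):fails  (m1,s9):fails  (m2,s4):fails  (m3,s1):fails  (m3,s9):fails  (m4,s3):fails  (m4,s5):fails  (m4,s6):fails  (m4,s7):fails  (m5,s7):fails  (m6,s1):fails  (m6,s6):fails
Scope holds for no restrictor pair, so the sentence is true.

True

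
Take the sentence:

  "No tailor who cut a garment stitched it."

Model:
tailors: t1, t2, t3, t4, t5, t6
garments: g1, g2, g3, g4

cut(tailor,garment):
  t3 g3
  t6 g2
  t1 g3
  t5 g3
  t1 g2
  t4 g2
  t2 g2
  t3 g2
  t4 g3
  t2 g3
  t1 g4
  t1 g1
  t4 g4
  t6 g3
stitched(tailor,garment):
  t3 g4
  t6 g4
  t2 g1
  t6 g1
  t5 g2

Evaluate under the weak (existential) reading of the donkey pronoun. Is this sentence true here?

"it" takes "a garment" as antecedent — a donkey pronoun bound across the clause boundary.
Truth condition: for no (t,g) with cut(t,g) does stitched(t,g) hold.
Restrictor pairs — does the scope hold? (t1,g1):fails  (t1,g2):fails  (t1,g3):fails  (t1,g4):fails  (t2,g2):fails  (t2,g3):fails  (t3,g2):fails  (t3,g3):fails  (t4,g2):fails  (t4,g3):fails  (t4,g4):fails  (t5,g3):fails  (t6,g2):fails  (t6,g3):fails
Scope holds for no restrictor pair, so the sentence is true.

True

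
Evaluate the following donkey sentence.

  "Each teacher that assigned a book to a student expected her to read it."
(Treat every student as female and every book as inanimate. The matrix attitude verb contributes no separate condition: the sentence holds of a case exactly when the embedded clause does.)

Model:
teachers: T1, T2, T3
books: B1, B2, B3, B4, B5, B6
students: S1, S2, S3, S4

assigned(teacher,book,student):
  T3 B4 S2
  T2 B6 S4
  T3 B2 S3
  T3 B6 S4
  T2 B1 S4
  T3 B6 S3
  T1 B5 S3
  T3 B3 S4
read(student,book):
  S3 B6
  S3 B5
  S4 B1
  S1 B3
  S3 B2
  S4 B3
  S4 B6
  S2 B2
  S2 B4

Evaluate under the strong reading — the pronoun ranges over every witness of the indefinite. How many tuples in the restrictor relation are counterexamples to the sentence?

"her" takes "a student" as antecedent and "it" takes "a book"; both are donkey pronouns co-varying with the restrictor.
Strong reading: for every (t,b,s) with assigned(t,b,s), read(s,b).
Restrictor triples: (T1,B5,S3)→read(S3,B5) ✓  (T2,B1,S4)→read(S4,B1) ✓  (T2,B6,S4)→read(S4,B6) ✓  (T3,B2,S3)→read(S3,B2) ✓  (T3,B3,S4)→read(S4,B3) ✓  (T3,B4,S2)→read(S2,B4) ✓  (T3,B6,S3)→read(S3,B6) ✓  (T3,B6,S4)→read(S4,B6) ✓
Counterexamples (restrictor triples failing the scope): 0.

0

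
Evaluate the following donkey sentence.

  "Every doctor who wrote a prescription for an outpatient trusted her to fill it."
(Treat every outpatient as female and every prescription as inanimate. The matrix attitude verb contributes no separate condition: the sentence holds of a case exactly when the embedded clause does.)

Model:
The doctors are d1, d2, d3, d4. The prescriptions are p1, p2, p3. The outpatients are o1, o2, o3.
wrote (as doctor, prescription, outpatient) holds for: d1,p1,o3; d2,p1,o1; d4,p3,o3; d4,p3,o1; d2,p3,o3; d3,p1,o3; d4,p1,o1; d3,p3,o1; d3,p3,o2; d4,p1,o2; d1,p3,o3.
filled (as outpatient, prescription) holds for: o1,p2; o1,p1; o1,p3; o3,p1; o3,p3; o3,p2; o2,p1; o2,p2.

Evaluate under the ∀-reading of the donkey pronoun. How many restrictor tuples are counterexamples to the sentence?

"her" takes "an outpatient" as antecedent and "it" takes "a prescription"; both are donkey pronouns co-varying with the restrictor.
Strong reading: for every (d,p,o) with wrote(d,p,o), filled(o,p).
Restrictor triples: (d1,p1,o3)→filled(o3,p1) ✓  (d1,p3,o3)→filled(o3,p3) ✓  (d2,p1,o1)→filled(o1,p1) ✓  (d2,p3,o3)→filled(o3,p3) ✓  (d3,p1,o3)→filled(o3,p1) ✓  (d3,p3,o1)→filled(o1,p3) ✓  (d3,p3,o2)→filled(o2,p3) ✗  (d4,p1,o1)→filled(o1,p1) ✓  (d4,p1,o2)→filled(o2,p1) ✓  (d4,p3,o1)→filled(o1,p3) ✓  (d4,p3,o3)→filled(o3,p3) ✓
Counterexamples (restrictor triples failing the scope): 1.

1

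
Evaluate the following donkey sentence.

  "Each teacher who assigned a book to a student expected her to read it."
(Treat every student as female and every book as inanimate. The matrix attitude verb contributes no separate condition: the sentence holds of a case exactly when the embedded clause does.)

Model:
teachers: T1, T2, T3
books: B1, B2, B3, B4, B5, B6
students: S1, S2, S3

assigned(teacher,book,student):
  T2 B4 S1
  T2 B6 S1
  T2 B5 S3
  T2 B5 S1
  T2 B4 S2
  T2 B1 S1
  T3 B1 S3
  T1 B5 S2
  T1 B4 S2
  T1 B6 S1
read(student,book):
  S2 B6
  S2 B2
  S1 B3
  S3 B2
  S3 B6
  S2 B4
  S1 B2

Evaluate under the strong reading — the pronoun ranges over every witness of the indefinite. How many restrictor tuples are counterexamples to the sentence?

8

"her" takes "a student" as antecedent and "it" takes "a book"; both are donkey pronouns co-varying with the restrictor.
Strong reading: for every (t,b,s) with assigned(t,b,s), read(s,b).
Restrictor triples: (T1,B4,S2)→read(S2,B4) ✓  (T1,B5,S2)→read(S2,B5) ✗  (T1,B6,S1)→read(S1,B6) ✗  (T2,B1,S1)→read(S1,B1) ✗  (T2,B4,S1)→read(S1,B4) ✗  (T2,B4,S2)→read(S2,B4) ✓  (T2,B5,S1)→read(S1,B5) ✗  (T2,B5,S3)→read(S3,B5) ✗  (T2,B6,S1)→read(S1,B6) ✗  (T3,B1,S3)→read(S3,B1) ✗
Counterexamples (restrictor triples failing the scope): 8.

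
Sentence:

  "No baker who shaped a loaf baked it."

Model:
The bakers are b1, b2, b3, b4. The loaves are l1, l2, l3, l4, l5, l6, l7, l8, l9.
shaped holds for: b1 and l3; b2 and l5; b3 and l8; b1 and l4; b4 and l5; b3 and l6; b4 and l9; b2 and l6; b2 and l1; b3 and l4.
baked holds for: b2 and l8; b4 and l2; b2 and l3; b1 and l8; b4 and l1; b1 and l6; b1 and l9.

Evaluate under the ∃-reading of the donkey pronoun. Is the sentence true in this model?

"it" takes "a loaf" as antecedent — a donkey pronoun bound across the clause boundary.
Truth condition: for no (b,l) with shaped(b,l) does baked(b,l) hold.
Restrictor pairs — does the scope hold? (b1,l3):fails  (b1,l4):fails  (b2,l1):fails  (b2,l5):fails  (b2,l6):fails  (b3,l4):fails  (b3,l6):fails  (b3,l8):fails  (b4,l5):fails  (b4,l9):fails
Scope holds for no restrictor pair, so the sentence is true.

True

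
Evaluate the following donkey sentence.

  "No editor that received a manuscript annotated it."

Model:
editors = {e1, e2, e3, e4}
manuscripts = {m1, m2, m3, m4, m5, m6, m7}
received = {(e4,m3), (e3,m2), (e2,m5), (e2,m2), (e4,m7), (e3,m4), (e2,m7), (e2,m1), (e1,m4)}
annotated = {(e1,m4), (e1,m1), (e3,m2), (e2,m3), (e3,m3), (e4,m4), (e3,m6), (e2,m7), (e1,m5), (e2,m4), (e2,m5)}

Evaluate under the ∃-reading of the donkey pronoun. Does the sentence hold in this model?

"it" takes "a manuscript" as antecedent — a donkey pronoun bound across the clause boundary.
Truth condition: for no (e,m) with received(e,m) does annotated(e,m) hold.
Restrictor pairs — does the scope hold? (e1,m4):holds  (e2,m1):fails  (e2,m2):fails  (e2,m5):holds  (e2,m7):holds  (e3,m2):holds  (e3,m4):fails  (e4,m3):fails  (e4,m7):fails
Scope holds for 4 pair(s), so the sentence is false.

False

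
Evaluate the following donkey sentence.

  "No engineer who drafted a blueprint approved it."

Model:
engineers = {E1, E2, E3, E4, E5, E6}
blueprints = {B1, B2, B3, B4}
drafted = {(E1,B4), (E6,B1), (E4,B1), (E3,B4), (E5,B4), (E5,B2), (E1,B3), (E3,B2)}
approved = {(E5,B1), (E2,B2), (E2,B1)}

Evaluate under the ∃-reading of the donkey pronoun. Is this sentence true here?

True

"it" takes "a blueprint" as antecedent — a donkey pronoun bound across the clause boundary.
Truth condition: for no (e,b) with drafted(e,b) does approved(e,b) hold.
Restrictor pairs — does the scope hold? (E1,B3):fails  (E1,B4):fails  (E3,B2):fails  (E3,B4):fails  (E4,B1):fails  (E5,B2):fails  (E5,B4):fails  (E6,B1):fails
Scope holds for no restrictor pair, so the sentence is true.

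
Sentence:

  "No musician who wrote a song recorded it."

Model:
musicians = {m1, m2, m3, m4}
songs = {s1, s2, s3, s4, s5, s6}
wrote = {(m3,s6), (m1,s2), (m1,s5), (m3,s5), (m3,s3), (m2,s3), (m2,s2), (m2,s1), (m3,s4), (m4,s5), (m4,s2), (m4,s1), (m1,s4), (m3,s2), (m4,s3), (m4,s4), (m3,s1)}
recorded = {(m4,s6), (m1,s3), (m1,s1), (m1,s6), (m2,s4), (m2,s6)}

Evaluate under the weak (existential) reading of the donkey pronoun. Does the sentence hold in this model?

True

"it" takes "a song" as antecedent — a donkey pronoun bound across the clause boundary.
Truth condition: for no (m,s) with wrote(m,s) does recorded(m,s) hold.
Restrictor pairs — does the scope hold? (m1,s2):fails  (m1,s4):fails  (m1,s5):fails  (m2,s1):fails  (m2,s2):fails  (m2,s3):fails  (m3,s1):fails  (m3,s2):fails  (m3,s3):fails  (m3,s4):fails  (m3,s5):fails  (m3,s6):fails  (m4,s1):fails  (m4,s2):fails  (m4,s3):fails  (m4,s4):fails  (m4,s5):fails
Scope holds for no restrictor pair, so the sentence is true.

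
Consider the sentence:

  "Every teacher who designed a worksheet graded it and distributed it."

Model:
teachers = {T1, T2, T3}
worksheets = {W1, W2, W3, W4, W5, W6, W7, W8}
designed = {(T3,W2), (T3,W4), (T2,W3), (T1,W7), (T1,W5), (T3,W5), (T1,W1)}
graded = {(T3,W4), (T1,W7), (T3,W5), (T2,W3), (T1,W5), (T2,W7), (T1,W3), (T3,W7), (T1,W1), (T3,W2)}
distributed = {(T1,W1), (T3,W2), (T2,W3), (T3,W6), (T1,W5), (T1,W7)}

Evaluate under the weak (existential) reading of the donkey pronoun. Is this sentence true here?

True

"it" takes "a worksheet" as antecedent — a donkey pronoun bound across the clause boundary.
Weak reading: every teacher t with some designed-worksheet has at least one designed-worksheet w such that graded(t,w) ∧ distributed(t,w).
Per teacher: T1:✓  T2:✓  T3:✓
Every teacher in the restrictor has a witness.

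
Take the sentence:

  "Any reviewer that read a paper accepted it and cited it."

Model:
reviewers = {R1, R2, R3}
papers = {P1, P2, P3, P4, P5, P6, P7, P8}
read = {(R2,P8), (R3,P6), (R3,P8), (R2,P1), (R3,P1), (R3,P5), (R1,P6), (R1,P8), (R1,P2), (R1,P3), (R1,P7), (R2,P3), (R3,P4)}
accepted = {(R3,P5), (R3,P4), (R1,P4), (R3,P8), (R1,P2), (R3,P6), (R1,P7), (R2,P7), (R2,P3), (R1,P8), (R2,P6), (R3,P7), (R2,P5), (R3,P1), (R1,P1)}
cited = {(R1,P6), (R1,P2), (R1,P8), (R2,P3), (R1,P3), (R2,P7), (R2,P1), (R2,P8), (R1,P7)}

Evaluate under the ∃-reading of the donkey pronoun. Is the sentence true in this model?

"it" takes "a paper" as antecedent — a donkey pronoun bound across the clause boundary.
Weak reading: every reviewer r with some read-paper has at least one read-paper p such that accepted(r,p) ∧ cited(r,p).
Per reviewer: R1:✓  R2:✓  R3:✗
R3 has no witness among its read-papers.

False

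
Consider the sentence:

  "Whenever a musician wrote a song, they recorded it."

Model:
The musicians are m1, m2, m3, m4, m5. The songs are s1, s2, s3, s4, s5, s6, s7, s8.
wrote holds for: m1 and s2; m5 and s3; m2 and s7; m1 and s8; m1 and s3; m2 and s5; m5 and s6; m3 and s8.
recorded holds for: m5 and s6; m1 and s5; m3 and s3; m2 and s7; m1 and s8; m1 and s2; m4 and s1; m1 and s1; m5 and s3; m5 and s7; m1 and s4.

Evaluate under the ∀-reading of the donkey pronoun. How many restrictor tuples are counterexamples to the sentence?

"it" takes "a song" as antecedent — a donkey pronoun bound across the clause boundary.
Strong reading: for every (m,s) with wrote(m,s), recorded(m,s).
Restrictor pairs: (m1,s2) ✓  (m1,s3) ✗  (m1,s8) ✓  (m2,s5) ✗  (m2,s7) ✓  (m3,s8) ✗  (m5,s3) ✓  (m5,s6) ✓
Counterexamples (restrictor pairs failing the scope): 3.

3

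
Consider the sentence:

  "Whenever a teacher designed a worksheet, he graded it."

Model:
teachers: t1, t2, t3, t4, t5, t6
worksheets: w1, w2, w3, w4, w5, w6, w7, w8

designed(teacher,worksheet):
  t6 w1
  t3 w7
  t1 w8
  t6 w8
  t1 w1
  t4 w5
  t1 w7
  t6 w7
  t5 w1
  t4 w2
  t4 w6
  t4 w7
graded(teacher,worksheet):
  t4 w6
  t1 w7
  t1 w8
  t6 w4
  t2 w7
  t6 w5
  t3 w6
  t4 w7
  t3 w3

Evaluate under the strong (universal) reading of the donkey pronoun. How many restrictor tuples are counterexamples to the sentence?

"it" takes "a worksheet" as antecedent — a donkey pronoun bound across the clause boundary.
Strong reading: for every (t,w) with designed(t,w), graded(t,w).
Restrictor pairs: (t1,w1) ✗  (t1,w7) ✓  (t1,w8) ✓  (t3,w7) ✗  (t4,w2) ✗  (t4,w5) ✗  (t4,w6) ✓  (t4,w7) ✓  (t5,w1) ✗  (t6,w1) ✗  (t6,w7) ✗  (t6,w8) ✗
Counterexamples (restrictor pairs failing the scope): 8.

8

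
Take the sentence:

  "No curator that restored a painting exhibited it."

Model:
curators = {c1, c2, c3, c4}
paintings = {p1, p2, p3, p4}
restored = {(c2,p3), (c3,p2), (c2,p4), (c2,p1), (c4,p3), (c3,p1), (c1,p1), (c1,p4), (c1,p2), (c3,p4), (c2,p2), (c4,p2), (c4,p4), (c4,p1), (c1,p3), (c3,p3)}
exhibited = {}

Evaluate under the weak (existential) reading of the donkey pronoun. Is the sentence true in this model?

"it" takes "a painting" as antecedent — a donkey pronoun bound across the clause boundary.
Truth condition: for no (c,p) with restored(c,p) does exhibited(c,p) hold.
Restrictor pairs — does the scope hold? (c1,p1):fails  (c1,p2):fails  (c1,p3):fails  (c1,p4):fails  (c2,p1):fails  (c2,p2):fails  (c2,p3):fails  (c2,p4):fails  (c3,p1):fails  (c3,p2):fails  (c3,p3):fails  (c3,p4):fails  (c4,p1):fails  (c4,p2):fails  (c4,p3):fails  (c4,p4):fails
Scope holds for no restrictor pair, so the sentence is true.

True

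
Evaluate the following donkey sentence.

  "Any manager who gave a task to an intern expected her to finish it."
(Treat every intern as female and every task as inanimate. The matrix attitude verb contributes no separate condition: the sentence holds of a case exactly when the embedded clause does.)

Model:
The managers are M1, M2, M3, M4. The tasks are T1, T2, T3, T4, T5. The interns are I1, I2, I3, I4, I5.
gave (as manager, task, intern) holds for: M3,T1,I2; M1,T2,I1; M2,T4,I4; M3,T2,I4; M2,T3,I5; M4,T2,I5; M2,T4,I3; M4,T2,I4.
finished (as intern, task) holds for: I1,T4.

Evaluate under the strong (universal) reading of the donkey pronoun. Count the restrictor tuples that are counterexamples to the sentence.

8

"her" takes "an intern" as antecedent and "it" takes "a task"; both are donkey pronouns co-varying with the restrictor.
Strong reading: for every (m,t,i) with gave(m,t,i), finished(i,t).
Restrictor triples: (M1,T2,I1)→finished(I1,T2) ✗  (M2,T3,I5)→finished(I5,T3) ✗  (M2,T4,I3)→finished(I3,T4) ✗  (M2,T4,I4)→finished(I4,T4) ✗  (M3,T1,I2)→finished(I2,T1) ✗  (M3,T2,I4)→finished(I4,T2) ✗  (M4,T2,I4)→finished(I4,T2) ✗  (M4,T2,I5)→finished(I5,T2) ✗
Counterexamples (restrictor triples failing the scope): 8.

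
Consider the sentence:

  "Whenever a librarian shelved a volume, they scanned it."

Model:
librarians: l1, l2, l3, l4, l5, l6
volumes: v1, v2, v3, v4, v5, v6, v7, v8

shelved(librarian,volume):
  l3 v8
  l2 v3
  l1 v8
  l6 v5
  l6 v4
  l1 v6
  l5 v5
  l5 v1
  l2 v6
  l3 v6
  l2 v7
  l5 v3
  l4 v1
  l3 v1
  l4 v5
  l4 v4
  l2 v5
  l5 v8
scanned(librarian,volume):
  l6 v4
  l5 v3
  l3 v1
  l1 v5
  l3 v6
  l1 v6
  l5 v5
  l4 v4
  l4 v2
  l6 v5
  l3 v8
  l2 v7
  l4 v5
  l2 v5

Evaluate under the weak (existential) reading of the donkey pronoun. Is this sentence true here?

True

"it" takes "a volume" as antecedent — a donkey pronoun bound across the clause boundary.
Weak reading: every librarian l with some shelved-volume has at least one shelved-volume v such that scanned(l,v).
Per librarian: l1:✓  l2:✓  l3:✓  l4:✓  l5:✓  l6:✓
Every librarian in the restrictor has a witness.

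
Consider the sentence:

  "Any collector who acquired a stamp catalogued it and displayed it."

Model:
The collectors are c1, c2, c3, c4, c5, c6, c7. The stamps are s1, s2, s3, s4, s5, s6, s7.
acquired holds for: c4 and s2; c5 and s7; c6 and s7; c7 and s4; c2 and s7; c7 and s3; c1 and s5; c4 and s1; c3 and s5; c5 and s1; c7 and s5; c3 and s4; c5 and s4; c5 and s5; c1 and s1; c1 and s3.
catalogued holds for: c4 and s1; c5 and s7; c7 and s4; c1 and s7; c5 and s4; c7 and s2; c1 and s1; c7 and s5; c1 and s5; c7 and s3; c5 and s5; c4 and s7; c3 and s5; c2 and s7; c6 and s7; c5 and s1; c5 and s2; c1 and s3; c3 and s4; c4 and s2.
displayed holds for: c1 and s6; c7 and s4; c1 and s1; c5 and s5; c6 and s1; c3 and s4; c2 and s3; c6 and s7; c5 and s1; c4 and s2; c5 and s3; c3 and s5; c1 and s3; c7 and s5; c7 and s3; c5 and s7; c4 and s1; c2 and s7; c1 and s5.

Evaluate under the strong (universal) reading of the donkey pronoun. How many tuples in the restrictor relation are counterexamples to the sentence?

1

"it" takes "a stamp" as antecedent — a donkey pronoun bound across the clause boundary.
Strong reading: for every (c,s) with acquired(c,s), catalogued(c,s) ∧ displayed(c,s).
Restrictor pairs: (c1,s1) ✓  (c1,s3) ✓  (c1,s5) ✓  (c2,s7) ✓  (c3,s4) ✓  (c3,s5) ✓  (c4,s1) ✓  (c4,s2) ✓  (c5,s1) ✓  (c5,s4) ✗  (c5,s5) ✓  (c5,s7) ✓  (c6,s7) ✓  (c7,s3) ✓  (c7,s4) ✓  (c7,s5) ✓
Counterexamples (restrictor pairs failing the scope): 1.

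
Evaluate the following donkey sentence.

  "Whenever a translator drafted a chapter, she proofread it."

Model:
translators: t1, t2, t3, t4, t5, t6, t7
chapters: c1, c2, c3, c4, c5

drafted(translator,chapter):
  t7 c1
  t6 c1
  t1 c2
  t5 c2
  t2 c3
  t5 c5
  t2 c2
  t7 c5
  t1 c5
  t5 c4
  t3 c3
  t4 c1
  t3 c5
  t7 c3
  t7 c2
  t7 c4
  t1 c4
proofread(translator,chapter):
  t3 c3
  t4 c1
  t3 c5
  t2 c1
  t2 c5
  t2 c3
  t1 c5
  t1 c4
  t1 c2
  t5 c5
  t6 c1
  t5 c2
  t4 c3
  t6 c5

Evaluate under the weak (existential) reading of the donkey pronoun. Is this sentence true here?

False

"it" takes "a chapter" as antecedent — a donkey pronoun bound across the clause boundary.
Weak reading: every translator t with some drafted-chapter has at least one drafted-chapter c such that proofread(t,c).
Per translator: t1:✓  t2:✓  t3:✓  t4:✓  t5:✓  t6:✓  t7:✗
t7 has no witness among its drafted-chapters.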